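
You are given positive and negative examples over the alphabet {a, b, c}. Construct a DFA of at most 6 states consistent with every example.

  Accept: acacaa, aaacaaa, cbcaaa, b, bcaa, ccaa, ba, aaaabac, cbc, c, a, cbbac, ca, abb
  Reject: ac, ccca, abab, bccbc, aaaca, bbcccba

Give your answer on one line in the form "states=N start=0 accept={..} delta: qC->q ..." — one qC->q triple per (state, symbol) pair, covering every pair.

states=5 start=0 accept={0,1,4} delta: 0a->1 0b->0 0c->1 1a->1 1b->2 1c->2 2a->3 2b->4 2c->4 3a->0 3b->2 3c->0 4a->2 4b->2 4c->2

Grow the machine one transition at a time. Run the examples from 0; the earliest place one falls off (shortest prefix, ties alphabetical) gets sent to the lowest-numbered state that keeps every Accept/Reject pair distinguishable — a pair clashes when both reach the same state with identical unread suffix — and to a fresh state only if none does.
a: 0a undefined. 0a->0: no, c/ac meet in 0 with "c" left. Open state 1: 0a->1.
b: 0b undefined. 0b->0: ok.
c: 0c undefined. 0c->0: no, b/bccbc meet in 0. 0c->1: ok.
aa: 1a undefined. 1a->0: no, aaaabac/ac meet in 1 with "c" left. 1a->1: ok.
ab: 1b undefined. 1b->0: no, b/abab meet in 0. 1b->1: no, bcaa/abab meet in 1. Open state 2: 1b->2.
ac: 1c undefined. 1c->0: no, acacaa/ccca meet in 1. 1c->1: no, acacaa/ac meet in 1. 1c->2: ok.
aba: 2a undefined. 2a->0: no, b/abab meet in 0. 2a->1: no, acacaa/aaaca meet in 1. 2a->2: no, aaacaaa/ac meet in 2. Open state 3: 2a->3.
abb: 2b undefined. 2b->0: no, bcaa/bccbc meet in 1. 2b->1: no, cbbac/ac meet in 2. 2b->2: no, cbc/bccbc meet in 2 with "c" left. 2b->3: no, aaaabac/bccbc meet in 3 with "c" left. Open state 4: 2b->4.
cbc: 2c undefined. 2c->0: no, cbcaaa/ccca meet in 1. 2c->1: no, cbcaaa/ccca meet in 1. 2c->2: no, cbc/ac meet in 2. 2c->3: no, ccaa/ccca meet in 3 with "a" left. 2c->4: ok.
abab: 3b undefined. 3b->0: no, b/abab meet in 0. 3b->1: no, bcaa/abab meet in 1. 3b->2: ok.
acac: 3c undefined. 3c->0: ok.
cbba: 4a undefined. 4a->0: no, b/ccca meet in 0. 4a->1: no, acacaa/ccca meet in 1. 4a->2: ok.
ccaa: 3a undefined. 3a->0: ok.
bccbc: 4c undefined. 4c->0: no, cbcaaa/bccbc meet in 0. 4c->1: no, acacaa/bccbc meet in 1. 4c->2: ok.
bbcccb: 4b undefined. 4b->0: no, acacaa/bbcccba meet in 1. 4b->1: no, acacaa/bbcccba meet in 1. 4b->2: ok.
All examples now run through 5 states with every (state, symbol) defined. Accept strings end in {0,1,4}, Reject strings end in {2,3}; accept={0,1,4}.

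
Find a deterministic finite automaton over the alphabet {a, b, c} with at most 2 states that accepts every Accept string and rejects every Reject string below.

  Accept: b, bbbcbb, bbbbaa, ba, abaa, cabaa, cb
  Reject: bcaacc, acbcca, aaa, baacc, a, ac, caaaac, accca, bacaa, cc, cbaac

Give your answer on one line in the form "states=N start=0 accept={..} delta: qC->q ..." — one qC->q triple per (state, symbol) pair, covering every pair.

states=2 start=0 accept={1} delta: 0a->0 0b->1 0c->0 1a->1 1b->1 1c->0

State merging on the prefix tree: take the shortest (then alphabetical) example prefix whose next move is undefined and point that move at state 0, else 1, else 2, ...; a target is out if some Accept/Reject pair would then sit in one state with the same input left (inseparable). If every existing state is out, open a new one.
a: 0a undefined. 0a->0: ok.
b: 0b undefined. 0b->0: no, b/aaa meet in 0. Open state 1: 0b->1.
c: 0c undefined. 0c->0: ok.
ba: 1a undefined. 1a->0: no, ba/aaa meet in 0. 1a->1: ok.
bb: 1b undefined. 1b->0: no, bbbbaa/aaa meet in 0. 1b->1: ok.
bc: 1c undefined. 1c->0: ok.
All examples now run through 2 states with every (state, symbol) defined. Accept strings end in {1}, Reject strings end in {0}; accept={1}.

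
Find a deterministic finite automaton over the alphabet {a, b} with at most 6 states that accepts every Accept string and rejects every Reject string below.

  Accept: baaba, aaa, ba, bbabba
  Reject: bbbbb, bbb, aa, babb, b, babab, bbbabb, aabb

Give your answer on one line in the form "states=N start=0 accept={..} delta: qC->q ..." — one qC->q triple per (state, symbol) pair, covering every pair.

states=2 start=0 accept={1} delta: 0a->1 0b->0 1a->0 1b->0

Grow the machine one transition at a time. Run the examples from 0; the earliest place one falls off (shortest prefix, ties alphabetical) gets sent to the lowest-numbered state that keeps every Accept/Reject pair distinguishable — a pair clashes when both reach the same state with identical unread suffix — and to a fresh state only if none does.
a: 0a undefined. 0a->0: no, aaa/aa meet in 0. Open state 1: 0a->1.
b: 0b undefined. 0b->0: ok.
aa: 1a undefined. 1a->0: ok.
bab: 1b undefined. 1b->0: ok.
All examples now run through 2 states with every (state, symbol) defined. Accept strings end in {1}, Reject strings end in {0}; accept={1}.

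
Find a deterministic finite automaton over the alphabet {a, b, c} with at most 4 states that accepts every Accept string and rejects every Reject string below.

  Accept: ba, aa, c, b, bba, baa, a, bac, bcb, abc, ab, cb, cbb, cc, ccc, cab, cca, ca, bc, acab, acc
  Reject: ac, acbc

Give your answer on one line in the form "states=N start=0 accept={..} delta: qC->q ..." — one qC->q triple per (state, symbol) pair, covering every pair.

State merging on the prefix tree: take the shortest (then alphabetical) example prefix whose next move is undefined and point that move at state 0, else 1, else 2, ...; a target is out if some Accept/Reject pair would then sit in one state with the same input left (inseparable). If every existing state is out, open a new one.
a: 0a undefined. 0a->0: no, c/ac meet in 0 with "c" left. Open state 1: 0a->1.
b: 0b undefined. 0b->0: no, bac/ac meet in 1 with "c" left. 0b->1: no, bc/ac meet in 1 with "c" left. Open state 2: 0b->2.
c: 0c undefined. 0c->0: ok.
aa: 1a undefined. 1a->0: ok.
ab: 1b undefined. 1b->0: ok.
ac: 1c undefined. 1c->0: no, aa/ac meet in 0. 1c->1: no, aa/acbc meet in 0. 1c->2: no, b/ac meet in 2. Open state 3: 1c->3.
ba: 2a undefined. 2a->0: ok.
bb: 2b undefined. 2b->0: ok.
bc: 2c undefined. 2c->0: ok.
aca: 3a undefined. 3a->0: ok.
acb: 3b undefined. 3b->0: no, ba/acbc meet in 0. 3b->1: ok.
acc: 3c undefined. 3c->0: ok.
All examples now run through 4 states with every (state, symbol) defined. Accept strings end in {0,1,2}, Reject strings end in {3}; accept={0,1,2}.

states=4 start=0 accept={0,1,2} delta: 0a->1 0b->2 0c->0 1a->0 1b->0 1c->3 2a->0 2b->0 2c->0 3a->0 3b->1 3c->0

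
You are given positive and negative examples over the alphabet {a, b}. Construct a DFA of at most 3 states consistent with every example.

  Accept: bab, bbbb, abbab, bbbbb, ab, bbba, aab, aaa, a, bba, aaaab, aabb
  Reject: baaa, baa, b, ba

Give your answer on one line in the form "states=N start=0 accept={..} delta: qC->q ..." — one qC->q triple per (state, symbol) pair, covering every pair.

states=3 start=0 accept={1} delta: 0a->1 0b->2 1a->1 1b->1 2a->2 2b->1

Grow the machine one transition at a time. Run the examples from 0; the earliest place one falls off (shortest prefix, ties alphabetical) gets sent to the lowest-numbered state that keeps every Accept/Reject pair distinguishable — a pair clashes when both reach the same state with identical unread suffix — and to a fresh state only if none does.
a: 0a undefined. 0a->0: no, ab/b meet in 0 with "b" left. Open state 1: 0a->1.
b: 0b undefined. 0b->0: no, bbbb/b meet in 0. 0b->1: no, aaa/baa meet in 1 with "aa" left. Open state 2: 0b->2.
aa: 1a undefined. 1a->0: no, aab/b meet in 2. 1a->1: ok.
ab: 1b undefined. 1b->0: no, aabb/b meet in 2. 1b->1: ok.
ba: 2a undefined. 2a->0: no, bab/b meet in 2. 2a->1: no, bab/baaa meet in 1. 2a->2: ok.
bb: 2b undefined. 2b->0: no, bbbbb/baaa meet in 2. 2b->1: ok.
All examples now run through 3 states with every (state, symbol) defined. Accept strings end in {1}, Reject strings end in {2}; accept={1}.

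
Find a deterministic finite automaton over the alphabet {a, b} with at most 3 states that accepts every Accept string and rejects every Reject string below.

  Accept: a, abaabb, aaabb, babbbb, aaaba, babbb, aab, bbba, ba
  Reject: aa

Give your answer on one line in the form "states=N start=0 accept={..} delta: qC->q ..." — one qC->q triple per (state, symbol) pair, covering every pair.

State merging on the prefix tree: take the shortest (then alphabetical) example prefix whose next move is undefined and point that move at state 0, else 1, else 2, ...; a target is out if some Accept/Reject pair would then sit in one state with the same input left (inseparable). If every existing state is out, open a new one.
a: 0a undefined. 0a->0: no, a/aa meet in 0. Open state 1: 0a->1.
b: 0b undefined. 0b->0: ok.
aa: 1a undefined. 1a->0: no, aab/aa meet in 0. 1a->1: no, a/aa meet in 1. Open state 2: 1a->2.
ab: 1b undefined. 1b->0: ok.
aaa: 2a undefined. 2a->0: ok.
aab: 2b undefined. 2b->0: ok.
All examples now run through 3 states with every (state, symbol) defined. Accept strings end in {0,1}, Reject strings end in {2}; accept={0,1}.

states=3 start=0 accept={0,1} delta: 0a->1 0b->0 1a->2 1b->0 2a->0 2b->0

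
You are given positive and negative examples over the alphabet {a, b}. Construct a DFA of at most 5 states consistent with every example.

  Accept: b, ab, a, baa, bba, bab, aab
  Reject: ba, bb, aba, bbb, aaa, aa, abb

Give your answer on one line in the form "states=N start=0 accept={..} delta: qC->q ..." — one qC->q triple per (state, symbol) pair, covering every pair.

State merging on the prefix tree: take the shortest (then alphabetical) example prefix whose next move is undefined and point that move at state 0, else 1, else 2, ...; a target is out if some Accept/Reject pair would then sit in one state with the same input left (inseparable). If every existing state is out, open a new one.
a: 0a undefined. 0a->0: no, a/aaa meet in 0. Open state 1: 0a->1.
b: 0b undefined. 0b->0: no, b/bb meet in 0. 0b->1: no, ab/bb meet in 1 with "b" left. Open state 2: 0b->2.
aa: 1a undefined. 1a->0: no, a/aaa meet in 1. 1a->1: no, a/aaa meet in 1. 1a->2: no, b/aa meet in 2. Open state 3: 1a->3.
ab: 1b undefined. 1b->0: no, b/abb meet in 2. 1b->1: no, ab/abb meet in 1. 1b->2: ok.
ba: 2a undefined. 2a->0: ok.
bb: 2b undefined. 2b->0: no, b/bbb meet in 2. 2b->1: no, b/bbb meet in 2. 2b->2: no, b/bb meet in 2. 2b->3: no, bba/aaa meet in 3 with "a" left. Open state 4: 2b->4.
aaa: 3a undefined. 3a->0: ok.
aab: 3b undefined. 3b->0: no, aab/ba meet in 0. 3b->1: ok.
bba: 4a undefined. 4a->0: no, bba/ba meet in 0. 4a->1: ok.
bbb: 4b undefined. 4b->0: ok.
All examples now run through 5 states with every (state, symbol) defined. Accept strings end in {1,2}, Reject strings end in {0,3,4}; accept={1,2}.

states=5 start=0 accept={1,2} delta: 0a->1 0b->2 1a->3 1b->2 2a->0 2b->4 3a->0 3b->1 4a->1 4b->0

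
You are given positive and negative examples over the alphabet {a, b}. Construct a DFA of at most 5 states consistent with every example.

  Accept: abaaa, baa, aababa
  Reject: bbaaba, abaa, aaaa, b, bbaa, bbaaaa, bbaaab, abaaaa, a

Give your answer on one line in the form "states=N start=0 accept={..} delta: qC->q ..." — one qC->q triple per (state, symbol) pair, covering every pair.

states=4 start=0 accept={0} delta: 0a->1 0b->1 1a->2 1b->0 2a->0 2b->3 3a->3 3b->2

Fold the examples into a partial DFA from state 0: repeatedly fix the first undefined (state, symbol) met by the shortest-then-alphabetical prefix, trying targets in increasing order and rejecting any under which an Accept and a Reject string meet in one state with the same remainder; add a state when all current targets are rejected. Accepting states are where Accept strings end.
a: 0a undefined. 0a->0: no, baa/abaa meet in 0 with "baa" left. Open state 1: 0a->1.
b: 0b undefined. 0b->0: no, baa/bbaa meet in 1 with "a" left. 0b->1: ok.
aa: 1a undefined. 1a->0: no, baa/b meet in 1. 1a->1: no, baa/aaaa meet in 1. Open state 2: 1a->2.
ab: 1b undefined. 1b->0: ok.
aaa: 2a undefined. 2a->0: ok.
aab: 2b undefined. 2b->0: no, aababa/bbaaba meet in 1. 2b->1: no, aababa/bbaaba meet in 2. 2b->2: no, abaaa/bbaaba meet in 0. Open state 3: 2b->3.
aaba: 3a undefined. 3a->0: no, abaaa/bbaaba meet in 0. 3a->1: no, aababa/bbaaba meet in 1. 3a->2: no, aababa/bbaaba meet in 2. 3a->3: ok.
aabab: 3b undefined. 3b->0: no, aababa/aaaa meet in 1. 3b->1: no, aababa/abaa meet in 2. 3b->2: ok.
All examples now run through 4 states with every (state, symbol) defined. Accept strings end in {0}, Reject strings end in {1,2,3}; accept={0}.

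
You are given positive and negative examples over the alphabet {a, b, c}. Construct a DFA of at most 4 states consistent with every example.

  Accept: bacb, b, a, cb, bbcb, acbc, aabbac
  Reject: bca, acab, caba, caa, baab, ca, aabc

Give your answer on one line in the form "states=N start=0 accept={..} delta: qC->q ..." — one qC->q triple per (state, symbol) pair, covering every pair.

states=3 start=0 accept={0,1} delta: 0a->0 0b->1 0c->1 1a->2 1b->0 1c->2 2a->2 2b->2 2c->0

Fold the examples into a partial DFA from state 0: repeatedly fix the first undefined (state, symbol) met by the shortest-then-alphabetical prefix, trying targets in increasing order and rejecting any under which an Accept and a Reject string meet in one state with the same remainder; add a state when all current targets are rejected. Accepting states are where Accept strings end.
a: 0a undefined. 0a->0: ok.
b: 0b undefined. 0b->0: no, b/baab meet in 0. Open state 1: 0b->1.
c: 0c undefined. 0c->0: no, b/acab meet in 1. 0c->1: ok.
ba: 1a undefined. 1a->0: no, b/acab meet in 1. 1a->1: no, b/caa meet in 1. Open state 2: 1a->2.
bb: 1b undefined. 1b->0: ok.
bc: 1c undefined. 1c->0: no, a/bca meet in 0. 1c->1: no, b/aabc meet in 1. 1c->2: ok.
baa: 2a undefined. 2a->0: no, b/baab meet in 1. 2a->1: no, b/bca meet in 1. 2a->2: ok.
bac: 2c undefined. 2c->0: ok.
cab: 2b undefined. 2b->0: no, a/acab meet in 0. 2b->1: no, bacb/acab meet in 1. 2b->2: ok.
All examples now run through 3 states with every (state, symbol) defined. Accept strings end in {0,1}, Reject strings end in {2}; accept={0,1}.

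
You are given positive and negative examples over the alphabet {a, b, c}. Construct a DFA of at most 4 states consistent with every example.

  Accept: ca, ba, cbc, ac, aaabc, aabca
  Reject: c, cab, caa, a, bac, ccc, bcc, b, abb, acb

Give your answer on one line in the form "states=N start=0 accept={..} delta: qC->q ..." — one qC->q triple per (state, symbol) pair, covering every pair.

Fold the examples into a partial DFA from state 0: repeatedly fix the first undefined (state, symbol) met by the shortest-then-alphabetical prefix, trying targets in increasing order and rejecting any under which an Accept and a Reject string meet in one state with the same remainder; add a state when all current targets are rejected. Accepting states are where Accept strings end.
a: 0a undefined. 0a->0: no, ac/c meet in 0 with "c" left. Open state 1: 0a->1.
b: 0b undefined. 0b->0: no, ba/a meet in 1. 0b->1: ok.
c: 0c undefined. 0c->0: no, ca/a meet in 1. 0c->1: ok.
aa: 1a undefined. 1a->0: ok.
ab: 1b undefined. 1b->0: no, cbc/c meet in 1. 1b->1: ok.
ac: 1c undefined. 1c->0: no, aabca/c meet in 1. 1c->1: no, cbc/c meet in 1. Open state 2: 1c->2.
acb: 2b undefined. 2b->0: no, ca/acb meet in 0. 2b->1: ok.
bcc: 2c undefined. 2c->0: no, ca/ccc meet in 0. 2c->1: ok.
aabca: 2a undefined. 2a->0: ok.
All examples now run through 3 states with every (state, symbol) defined. Accept strings end in {0,2}, Reject strings end in {1}; accept={0,2}.

states=3 start=0 accept={0,2} delta: 0a->1 0b->1 0c->1 1a->0 1b->1 1c->2 2a->0 2b->1 2c->1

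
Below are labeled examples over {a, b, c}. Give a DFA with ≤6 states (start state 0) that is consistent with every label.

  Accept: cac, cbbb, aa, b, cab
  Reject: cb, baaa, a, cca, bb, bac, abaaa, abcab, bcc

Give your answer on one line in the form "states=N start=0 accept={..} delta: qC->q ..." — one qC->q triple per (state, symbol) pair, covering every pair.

Fold the examples into a partial DFA from state 0: repeatedly fix the first undefined (state, symbol) met by the shortest-then-alphabetical prefix, trying targets in increasing order and rejecting any under which an Accept and a Reject string meet in one state with the same remainder; add a state when all current targets are rejected. Accepting states are where Accept strings end.
a: 0a undefined. 0a->0: no, aa/a meet in 0. Open state 1: 0a->1.
b: 0b undefined. 0b->0: no, b/bb meet in 0. 0b->1: no, b/a meet in 1. Open state 2: 0b->2.
c: 0c undefined. 0c->0: no, b/cb meet in 2. 0c->1: ok.
aa: 1a undefined. 1a->0: no, cac/a meet in 1. 1a->1: no, aa/a meet in 1. 1a->2: no, cab/bb meet in 2 with "b" left. Open state 3: 1a->3.
ab: 1b undefined. 1b->0: no, cbbb/bb meet in 2 with "b" left. 1b->1: no, cbbb/cb meet in 1. 1b->2: no, b/cb meet in 2. 1b->3: no, aa/cb meet in 3. Open state 4: 1b->4.
ba: 2a undefined. 2a->0: no, aa/baaa meet in 3. 2a->1: ok.
bb: 2b undefined. 2b->0: ok.
bc: 2c undefined. 2c->0: ok.
cc: 1c undefined. 1c->0: ok.
aba: 4a undefined. 4a->0: no, aa/abaaa meet in 3. 4a->1: ok.
abc: 4c undefined. 4c->0: ok.
cab: 3b undefined. 3b->0: no, cab/bb meet in 0. 3b->1: no, cab/a meet in 1. 3b->2: ok.
cac: 3c undefined. 3c->0: no, cac/bb meet in 0. 3c->1: no, cac/a meet in 1. 3c->2: ok.
cbb: 4b undefined. 4b->0: ok.
baaa: 3a undefined. 3a->0: ok.
All examples now run through 5 states with every (state, symbol) defined. Accept strings end in {2,3}, Reject strings end in {0,1,4}; accept={2,3}.

states=5 start=0 accept={2,3} delta: 0a->1 0b->2 0c->1 1a->3 1b->4 1c->0 2a->1 2b->0 2c->0 3a->0 3b->2 3c->2 4a->1 4b->0 4c->0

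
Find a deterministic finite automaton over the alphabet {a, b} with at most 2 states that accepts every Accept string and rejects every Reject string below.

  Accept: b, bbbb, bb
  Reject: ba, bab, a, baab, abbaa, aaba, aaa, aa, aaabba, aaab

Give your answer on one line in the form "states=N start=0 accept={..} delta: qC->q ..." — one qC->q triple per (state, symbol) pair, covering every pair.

states=2 start=0 accept={0} delta: 0a->1 0b->0 1a->1 1b->1

Grow the machine one transition at a time. Run the examples from 0; the earliest place one falls off (shortest prefix, ties alphabetical) gets sent to the lowest-numbered state that keeps every Accept/Reject pair distinguishable — a pair clashes when both reach the same state with identical unread suffix — and to a fresh state only if none does.
a: 0a undefined. 0a->0: no, b/aaab meet in 0 with "b" left. Open state 1: 0a->1.
b: 0b undefined. 0b->0: ok.
aa: 1a undefined. 1a->0: no, b/baab meet in 0. 1a->1: ok.
ab: 1b undefined. 1b->0: no, b/bab meet in 0. 1b->1: ok.
All examples now run through 2 states with every (state, symbol) defined. Accept strings end in {0}, Reject strings end in {1}; accept={0}.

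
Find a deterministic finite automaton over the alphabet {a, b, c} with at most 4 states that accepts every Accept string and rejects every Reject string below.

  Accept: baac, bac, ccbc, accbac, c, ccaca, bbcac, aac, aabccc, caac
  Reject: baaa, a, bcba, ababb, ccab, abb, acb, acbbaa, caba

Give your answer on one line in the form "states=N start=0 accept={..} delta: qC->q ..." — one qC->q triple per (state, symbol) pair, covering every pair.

states=3 start=0 accept={1} delta: 0a->0 0b->0 0c->1 1a->0 1b->0 1c->2 2a->1 2b->0 2c->1

State merging on the prefix tree: take the shortest (then alphabetical) example prefix whose next move is undefined and point that move at state 0, else 1, else 2, ...; a target is out if some Accept/Reject pair would then sit in one state with the same input left (inseparable). If every existing state is out, open a new one.
a: 0a undefined. 0a->0: ok.
b: 0b undefined. 0b->0: ok.
c: 0c undefined. 0c->0: no, baac/baaa meet in 0. Open state 1: 0c->1.
ca: 1a undefined. 1a->0: ok.
cc: 1c undefined. 1c->0: no, ccaca/baaa meet in 0. 1c->1: no, ccaca/baaa meet in 0. Open state 2: 1c->2.
acb: 1b undefined. 1b->0: ok.
cca: 2a undefined. 2a->0: no, ccaca/baaa meet in 0. 2a->1: ok.
ccb: 2b undefined. 2b->0: ok.
aabccc: 2c undefined. 2c->0: no, aabccc/baaa meet in 0. 2c->1: ok.
All examples now run through 3 states with every (state, symbol) defined. Accept strings end in {1}, Reject strings end in {0}; accept={1}.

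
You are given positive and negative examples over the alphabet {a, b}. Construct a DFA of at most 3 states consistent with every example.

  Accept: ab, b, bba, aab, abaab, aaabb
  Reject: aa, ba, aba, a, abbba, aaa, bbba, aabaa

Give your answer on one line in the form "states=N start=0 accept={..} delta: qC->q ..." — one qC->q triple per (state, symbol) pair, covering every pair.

Fold the examples into a partial DFA from state 0: repeatedly fix the first undefined (state, symbol) met by the shortest-then-alphabetical prefix, trying targets in increasing order and rejecting any under which an Accept and a Reject string meet in one state with the same remainder; add a state when all current targets are rejected. Accepting states are where Accept strings end.
a: 0a undefined. 0a->0: ok.
b: 0b undefined. 0b->0: no, ab/aa meet in 0. Open state 1: 0b->1.
ba: 1a undefined. 1a->0: ok.
bb: 1b undefined. 1b->0: no, bba/aa meet in 0. 1b->1: no, bba/aa meet in 0. Open state 2: 1b->2.
bba: 2a undefined. 2a->0: no, bba/aa meet in 0. 2a->1: ok.
bbb: 2b undefined. 2b->0: ok.
All examples now run through 3 states with every (state, symbol) defined. Accept strings end in {1,2}, Reject strings end in {0}; accept={1,2}.

states=3 start=0 accept={1,2} delta: 0a->0 0b->1 1a->0 1b->2 2a->1 2b->0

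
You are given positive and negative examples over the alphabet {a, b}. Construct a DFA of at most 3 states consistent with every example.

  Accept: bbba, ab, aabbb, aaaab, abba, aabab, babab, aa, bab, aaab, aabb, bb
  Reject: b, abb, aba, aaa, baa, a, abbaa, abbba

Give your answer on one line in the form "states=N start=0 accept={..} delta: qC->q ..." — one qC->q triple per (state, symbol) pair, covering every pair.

Fold the examples into a partial DFA from state 0: repeatedly fix the first undefined (state, symbol) met by the shortest-then-alphabetical prefix, trying targets in increasing order and rejecting any under which an Accept and a Reject string meet in one state with the same remainder; add a state when all current targets are rejected. Accepting states are where Accept strings end.
a: 0a undefined. 0a->0: no, bbba/abbba meet in 0 with "bbba" left. Open state 1: 0a->1.
b: 0b undefined. 0b->0: no, bbba/a meet in 1. 0b->1: ok.
aa: 1a undefined. 1a->0: no, aabbb/abb meet in 1 with "bb" left. 1a->1: no, aa/b meet in 1. Open state 2: 1a->2.
ab: 1b undefined. 1b->0: ok.
aaa: 2a undefined. 2a->0: no, ab/aaa meet in 0. 2a->1: ok.
aab: 2b undefined. 2b->0: no, aabb/b meet in 1. 2b->1: no, aabbb/b meet in 1. 2b->2: ok.
All examples now run through 3 states with every (state, symbol) defined. Accept strings end in {0,2}, Reject strings end in {1}; accept={0,2}.

states=3 start=0 accept={0,2} delta: 0a->1 0b->1 1a->2 1b->0 2a->1 2b->2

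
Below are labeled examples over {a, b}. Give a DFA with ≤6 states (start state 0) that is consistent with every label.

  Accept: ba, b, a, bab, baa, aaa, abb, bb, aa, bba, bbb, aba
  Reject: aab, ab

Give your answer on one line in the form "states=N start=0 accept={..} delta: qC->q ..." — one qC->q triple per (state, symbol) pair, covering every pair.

states=3 start=0 accept={1,2} delta: 0a->1 0b->2 1a->1 1b->0 2a->2 2b->2

State merging on the prefix tree: take the shortest (then alphabetical) example prefix whose next move is undefined and point that move at state 0, else 1, else 2, ...; a target is out if some Accept/Reject pair would then sit in one state with the same input left (inseparable). If every existing state is out, open a new one.
a: 0a undefined. 0a->0: no, b/aab meet in 0 with "b" left. Open state 1: 0a->1.
b: 0b undefined. 0b->0: no, bab/ab meet in 1 with "b" left. 0b->1: no, bab/aab meet in 1 with "ab" left. Open state 2: 0b->2.
aa: 1a undefined. 1a->0: no, b/aab meet in 2. 1a->1: ok.
ab: 1b undefined. 1b->0: ok.
ba: 2a undefined. 2a->0: no, ba/aab meet in 0. 2a->1: no, bab/aab meet in 0. 2a->2: ok.
bb: 2b undefined. 2b->0: no, bab/aab meet in 0. 2b->1: no, bbb/aab meet in 0. 2b->2: ok.
All examples now run through 3 states with every (state, symbol) defined. Accept strings end in {1,2}, Reject strings end in {0}; accept={1,2}.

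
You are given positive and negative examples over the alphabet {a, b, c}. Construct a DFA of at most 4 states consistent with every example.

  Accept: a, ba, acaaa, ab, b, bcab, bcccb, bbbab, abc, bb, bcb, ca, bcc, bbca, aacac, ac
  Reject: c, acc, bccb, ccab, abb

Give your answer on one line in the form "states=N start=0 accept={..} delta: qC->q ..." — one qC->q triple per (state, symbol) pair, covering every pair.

Fold the examples into a partial DFA from state 0: repeatedly fix the first undefined (state, symbol) met by the shortest-then-alphabetical prefix, trying targets in increasing order and rejecting any under which an Accept and a Reject string meet in one state with the same remainder; add a state when all current targets are rejected. Accepting states are where Accept strings end.
a: 0a undefined. 0a->0: no, bb/abb meet in 0 with "bb" left. Open state 1: 0a->1.
b: 0b undefined. 0b->0: ok.
c: 0c undefined. 0c->0: no, ab/ccab meet in 1 with "b" left. 0c->1: no, a/c meet in 1. Open state 2: 0c->2.
aa: 1a undefined. 1a->0: ok.
ab: 1b undefined. 1b->0: no, ab/abb meet in 0. 1b->1: no, a/abb meet in 1. 1b->2: no, ab/c meet in 2. Open state 3: 1b->3.
ac: 1c undefined. 1c->0: ok.
ca: 2a undefined. 2a->0: no, aacac/c meet in 2. 2a->1: ok.
cc: 2c undefined. 2c->0: no, ab/ccab meet in 3. 2c->1: no, ab/bccb meet in 3. 2c->2: no, ab/ccab meet in 3. 2c->3: ok.
abb: 3b undefined. 3b->0: no, b/bccb meet in 0. 3b->1: no, a/bccb meet in 1. 3b->2: ok.
abc: 3c undefined. 3c->0: ok.
bcb: 2b undefined. 2b->0: ok.
cca: 3a undefined. 3a->0: no, b/ccab meet in 0. 3a->1: no, ab/ccab meet in 3. 3a->2: no, b/ccab meet in 0. 3a->3: ok.
All examples now run through 4 states with every (state, symbol) defined. Accept strings end in {0,1,3}, Reject strings end in {2}; accept={0,1,3}.

states=4 start=0 accept={0,1,3} delta: 0a->1 0b->0 0c->2 1a->0 1b->3 1c->0 2a->1 2b->0 2c->3 3a->3 3b->2 3c->0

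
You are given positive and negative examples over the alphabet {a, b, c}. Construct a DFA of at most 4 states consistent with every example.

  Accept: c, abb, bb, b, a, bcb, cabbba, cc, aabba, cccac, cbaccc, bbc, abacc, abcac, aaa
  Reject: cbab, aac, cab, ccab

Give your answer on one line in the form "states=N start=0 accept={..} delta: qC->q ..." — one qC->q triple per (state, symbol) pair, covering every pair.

states=3 start=0 accept={0,1} delta: 0a->1 0b->0 0c->0 1a->2 1b->2 1c->0 2a->0 2b->0 2c->2

State merging on the prefix tree: take the shortest (then alphabetical) example prefix whose next move is undefined and point that move at state 0, else 1, else 2, ...; a target is out if some Accept/Reject pair would then sit in one state with the same input left (inseparable). If every existing state is out, open a new one.
a: 0a undefined. 0a->0: no, c/aac meet in 0 with "c" left. Open state 1: 0a->1.
b: 0b undefined. 0b->0: ok.
c: 0c undefined. 0c->0: ok.
aa: 1a undefined. 1a->0: no, c/aac meet in 0. 1a->1: no, cccac/aac meet in 1 with "c" left. Open state 2: 1a->2.
ab: 1b undefined. 1b->0: no, c/cbab meet in 0. 1b->1: no, abb/cbab meet in 1. 1b->2: ok.
aaa: 2a undefined. 2a->0: ok.
aab: 2b undefined. 2b->0: ok.
aac: 2c undefined. 2c->0: no, c/aac meet in 0. 2c->1: no, a/aac meet in 1. 2c->2: ok.
cbac: 1c undefined. 1c->0: ok.
All examples now run through 3 states with every (state, symbol) defined. Accept strings end in {0,1}, Reject strings end in {2}; accept={0,1}.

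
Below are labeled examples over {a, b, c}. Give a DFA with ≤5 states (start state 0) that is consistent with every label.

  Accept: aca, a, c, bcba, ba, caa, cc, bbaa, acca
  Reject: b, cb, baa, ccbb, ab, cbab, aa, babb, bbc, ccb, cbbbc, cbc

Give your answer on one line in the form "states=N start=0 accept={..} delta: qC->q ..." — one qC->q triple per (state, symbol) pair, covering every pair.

Grow the machine one transition at a time. Run the examples from 0; the earliest place one falls off (shortest prefix, ties alphabetical) gets sent to the lowest-numbered state that keeps every Accept/Reject pair distinguishable — a pair clashes when both reach the same state with identical unread suffix — and to a fresh state only if none does.
a: 0a undefined. 0a->0: no, a/aa meet in 0. Open state 1: 0a->1.
b: 0b undefined. 0b->0: no, c/bbc meet in 0 with "c" left. 0b->1: no, a/b meet in 1. Open state 2: 0b->2.
c: 0c undefined. 0c->0: no, caa/aa meet in 1 with "a" left. 0c->1: ok.
aa: 1a undefined. 1a->0: ok.
ab: 1b undefined. 1b->0: no, a/cbc meet in 1. 1b->1: no, a/cb meet in 1. 1b->2: ok.
ac: 1c undefined. 1c->0: no, cc/aa meet in 0. 1c->1: no, aca/aa meet in 0. 1c->2: no, cc/b meet in 2. Open state 3: 1c->3.
ba: 2a undefined. 2a->0: no, a/baa meet in 1. 2a->1: ok.
bb: 2b undefined. 2b->0: no, a/bbc meet in 1. 2b->1: no, a/babb meet in 1. 2b->2: no, bbaa/baa meet in 0. 2b->3: no, cc/babb meet in 3. Open state 4: 2b->4.
bc: 2c undefined. 2c->0: ok.
aca: 3a undefined. 3a->0: no, aca/baa meet in 0. 3a->1: ok.
acc: 3c undefined. 3c->0: ok.
bba: 4a undefined. 4a->0: ok.
bbc: 4c undefined. 4c->0: ok.
ccb: 3b undefined. 3b->0: ok.
cbbb: 4b undefined. 4b->0: no, aca/cbbbc meet in 1. 4b->1: no, cc/cbbbc meet in 3. 4b->2: ok.
All examples now run through 5 states with every (state, symbol) defined. Accept strings end in {1,3}, Reject strings end in {0,2,4}; accept={1,3}.

states=5 start=0 accept={1,3} delta: 0a->1 0b->2 0c->1 1a->0 1b->2 1c->3 2a->1 2b->4 2c->0 3a->1 3b->0 3c->0 4a->0 4b->2 4c->0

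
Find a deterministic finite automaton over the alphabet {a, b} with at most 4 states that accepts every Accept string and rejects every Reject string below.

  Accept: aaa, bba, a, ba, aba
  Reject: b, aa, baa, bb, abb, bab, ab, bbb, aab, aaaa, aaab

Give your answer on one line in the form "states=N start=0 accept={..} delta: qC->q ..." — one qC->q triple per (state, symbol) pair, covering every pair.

Fold the examples into a partial DFA from state 0: repeatedly fix the first undefined (state, symbol) met by the shortest-then-alphabetical prefix, trying targets in increasing order and rejecting any under which an Accept and a Reject string meet in one state with the same remainder; add a state when all current targets are rejected. Accepting states are where Accept strings end.
a: 0a undefined. 0a->0: no, aaa/aa meet in 0. Open state 1: 0a->1.
b: 0b undefined. 0b->0: ok.
aa: 1a undefined. 1a->0: ok.
ab: 1b undefined. 1b->0: ok.
All examples now run through 2 states with every (state, symbol) defined. Accept strings end in {1}, Reject strings end in {0}; accept={1}.

states=2 start=0 accept={1} delta: 0a->1 0b->0 1a->0 1b->0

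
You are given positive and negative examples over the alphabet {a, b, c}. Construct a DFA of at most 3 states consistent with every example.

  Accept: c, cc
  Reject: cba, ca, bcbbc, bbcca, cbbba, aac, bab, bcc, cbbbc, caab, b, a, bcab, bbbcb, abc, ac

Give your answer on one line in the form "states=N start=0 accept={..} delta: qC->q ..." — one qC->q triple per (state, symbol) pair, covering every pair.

states=2 start=0 accept={0} delta: 0a->1 0b->1 0c->0 1a->1 1b->1 1c->1

Fold the examples into a partial DFA from state 0: repeatedly fix the first undefined (state, symbol) met by the shortest-then-alphabetical prefix, trying targets in increasing order and rejecting any under which an Accept and a Reject string meet in one state with the same remainder; add a state when all current targets are rejected. Accepting states are where Accept strings end.
a: 0a undefined. 0a->0: no, c/aac meet in 0 with "c" left. Open state 1: 0a->1.
b: 0b undefined. 0b->0: no, cc/bcc meet in 0 with "cc" left. 0b->1: ok.
c: 0c undefined. 0c->0: ok.
aa: 1a undefined. 1a->0: no, c/cba meet in 0. 1a->1: ok.
ab: 1b undefined. 1b->0: no, c/bab meet in 0. 1b->1: ok.
ac: 1c undefined. 1c->0: no, c/bcbbc meet in 0. 1c->1: ok.
All examples now run through 2 states with every (state, symbol) defined. Accept strings end in {0}, Reject strings end in {1}; accept={0}.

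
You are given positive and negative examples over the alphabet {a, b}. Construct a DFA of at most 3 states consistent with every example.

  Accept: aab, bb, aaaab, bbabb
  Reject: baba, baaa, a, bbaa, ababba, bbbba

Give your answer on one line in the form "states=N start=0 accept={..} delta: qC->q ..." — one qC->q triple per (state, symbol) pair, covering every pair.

Grow the machine one transition at a time. Run the examples from 0; the earliest place one falls off (shortest prefix, ties alphabetical) gets sent to the lowest-numbered state that keeps every Accept/Reject pair distinguishable — a pair clashes when both reach the same state with identical unread suffix — and to a fresh state only if none does.
a: 0a undefined. 0a->0: ok.
b: 0b undefined. 0b->0: no, aab/baba meet in 0. Open state 1: 0b->1.
ba: 1a undefined. 1a->0: ok.
bb: 1b undefined. 1b->0: no, bb/baba meet in 0. 1b->1: ok.
All examples now run through 2 states with every (state, symbol) defined. Accept strings end in {1}, Reject strings end in {0}; accept={1}.

states=2 start=0 accept={1} delta: 0a->0 0b->1 1a->0 1b->1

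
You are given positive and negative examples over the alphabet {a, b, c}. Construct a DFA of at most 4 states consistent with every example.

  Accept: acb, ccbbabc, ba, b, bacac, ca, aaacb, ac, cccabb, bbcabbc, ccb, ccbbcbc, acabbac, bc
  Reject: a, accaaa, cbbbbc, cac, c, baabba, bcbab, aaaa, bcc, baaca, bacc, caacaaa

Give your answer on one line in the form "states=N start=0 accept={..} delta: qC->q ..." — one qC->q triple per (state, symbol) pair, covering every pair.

states=4 start=0 accept={0,2,3} delta: 0a->1 0b->2 0c->1 1a->3 1b->0 1c->0 2a->2 2b->1 2c->0 3a->0 3b->1 3c->1

State merging on the prefix tree: take the shortest (then alphabetical) example prefix whose next move is undefined and point that move at state 0, else 1, else 2, ...; a target is out if some Accept/Reject pair would then sit in one state with the same input left (inseparable). If every existing state is out, open a new one.
a: 0a undefined. 0a->0: no, ac/c meet in 0 with "c" left. Open state 1: 0a->1.
b: 0b undefined. 0b->0: no, ba/a meet in 1. 0b->1: no, b/a meet in 1. Open state 2: 0b->2.
c: 0c undefined. 0c->0: no, ca/a meet in 1. 0c->1: ok.
aa: 1a undefined. 1a->0: no, ca/aaaa meet in 0. 1a->1: no, ca/a meet in 1. 1a->2: no, bc/cac meet in 2 with "c" left. Open state 3: 1a->3.
ac: 1c undefined. 1c->0: ok.
ba: 2a undefined. 2a->0: no, ba/bacc meet in 0. 2a->1: no, ba/a meet in 1. 2a->2: ok.
bb: 2b undefined. 2b->0: no, acb/baabba meet in 2. 2b->1: ok.
bc: 2c undefined. 2c->0: ok.
cb: 1b undefined. 1b->0: ok.
aaa: 3a undefined. 3a->0: ok.
cac: 3c undefined. 3c->0: no, bacac/cac meet in 0. 3c->1: ok.
cccab: 3b undefined. 3b->0: no, ccbbabc/a meet in 1. 3b->1: ok.
All examples now run through 4 states with every (state, symbol) defined. Accept strings end in {0,2,3}, Reject strings end in {1}; accept={0,2,3}.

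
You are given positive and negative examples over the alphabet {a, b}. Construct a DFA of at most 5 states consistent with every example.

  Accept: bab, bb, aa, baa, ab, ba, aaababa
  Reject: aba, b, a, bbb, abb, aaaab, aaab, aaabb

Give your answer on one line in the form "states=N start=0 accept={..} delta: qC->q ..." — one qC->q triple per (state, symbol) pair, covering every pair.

Grow the machine one transition at a time. Run the examples from 0; the earliest place one falls off (shortest prefix, ties alphabetical) gets sent to the lowest-numbered state that keeps every Accept/Reject pair distinguishable — a pair clashes when both reach the same state with identical unread suffix — and to a fresh state only if none does.
a: 0a undefined. 0a->0: no, bb/abb meet in 0 with "bb" left. Open state 1: 0a->1.
b: 0b undefined. 0b->0: no, bb/b meet in 0. 0b->1: ok.
aa: 1a undefined. 1a->0: no, bab/b meet in 1. 1a->1: no, bab/aaaab meet in 1 with "b" left. Open state 2: 1a->2.
ab: 1b undefined. 1b->0: ok.
aaa: 2a undefined. 2a->0: no, bb/aaaab meet in 0. 2a->1: no, bab/aaaab meet in 2 with "b" left. 2a->2: no, bab/aaaab meet in 2 with "b" left. Open state 3: 2a->3.
bab: 2b undefined. 2b->0: ok.
aaaa: 3a undefined. 3a->0: ok.
aaab: 3b undefined. 3b->0: no, bab/aaab meet in 0. 3b->1: no, bab/aaabb meet in 0. 3b->2: no, bab/aaabb meet in 0. 3b->3: no, baa/aaab meet in 3. Open state 4: 3b->4.
aaaba: 4a undefined. 4a->0: ok.
aaabb: 4b undefined. 4b->0: no, bab/aaabb meet in 0. 4b->1: ok.
All examples now run through 5 states with every (state, symbol) defined. Accept strings end in {0,2,3}, Reject strings end in {1,4}; accept={0,2,3}.

states=5 start=0 accept={0,2,3} delta: 0a->1 0b->1 1a->2 1b->0 2a->3 2b->0 3a->0 3b->4 4a->0 4b->1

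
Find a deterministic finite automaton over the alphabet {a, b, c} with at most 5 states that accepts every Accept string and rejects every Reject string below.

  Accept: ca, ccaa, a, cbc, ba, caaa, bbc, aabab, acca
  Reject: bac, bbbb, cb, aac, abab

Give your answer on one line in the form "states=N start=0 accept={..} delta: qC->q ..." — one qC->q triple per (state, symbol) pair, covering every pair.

Grow the machine one transition at a time. Run the examples from 0; the earliest place one falls off (shortest prefix, ties alphabetical) gets sent to the lowest-numbered state that keeps every Accept/Reject pair distinguishable — a pair clashes when both reach the same state with identical unread suffix — and to a fresh state only if none does.
a: 0a undefined. 0a->0: no, aabab/abab meet in 0 with "bab" left. Open state 1: 0a->1.
b: 0b undefined. 0b->0: ok.
c: 0c undefined. 0c->0: no, cbc/bbbb meet in 0. 0c->1: ok.
aa: 1a undefined. 1a->0: no, ca/bbbb meet in 0. 1a->1: no, aabab/abab meet in 1 with "bab" left. Open state 2: 1a->2.
ab: 1b undefined. 1b->0: ok.
ac: 1c undefined. 1c->0: ok.
aab: 2b undefined. 2b->0: no, aabab/bac meet in 0. 2b->1: ok.
aac: 2c undefined. 2c->0: ok.
caa: 2a undefined. 2a->0: ok.
All examples now run through 3 states with every (state, symbol) defined. Accept strings end in {1,2}, Reject strings end in {0}; accept={1,2}.

states=3 start=0 accept={1,2} delta: 0a->1 0b->0 0c->1 1a->2 1b->0 1c->0 2a->0 2b->1 2c->0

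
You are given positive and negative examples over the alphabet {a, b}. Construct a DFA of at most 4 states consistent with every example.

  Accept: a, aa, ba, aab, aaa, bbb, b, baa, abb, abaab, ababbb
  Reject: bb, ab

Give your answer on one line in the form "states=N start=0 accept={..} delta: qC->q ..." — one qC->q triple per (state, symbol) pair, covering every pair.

states=3 start=0 accept={0,1} delta: 0a->1 0b->1 1a->0 1b->2 2a->1 2b->0

Grow the machine one transition at a time. Run the examples from 0; the earliest place one falls off (shortest prefix, ties alphabetical) gets sent to the lowest-numbered state that keeps every Accept/Reject pair distinguishable — a pair clashes when both reach the same state with identical unread suffix — and to a fresh state only if none does.
a: 0a undefined. 0a->0: no, aab/ab meet in 0 with "b" left. Open state 1: 0a->1.
b: 0b undefined. 0b->0: no, bbb/bb meet in 0. 0b->1: ok.
aa: 1a undefined. 1a->0: ok.
ab: 1b undefined. 1b->0: no, aa/bb meet in 0. 1b->1: no, a/bb meet in 1. Open state 2: 1b->2.
aba: 2a undefined. 2a->0: no, abaab/bb meet in 2. 2a->1: ok.
abb: 2b undefined. 2b->0: ok.
All examples now run through 3 states with every (state, symbol) defined. Accept strings end in {0,1}, Reject strings end in {2}; accept={0,1}.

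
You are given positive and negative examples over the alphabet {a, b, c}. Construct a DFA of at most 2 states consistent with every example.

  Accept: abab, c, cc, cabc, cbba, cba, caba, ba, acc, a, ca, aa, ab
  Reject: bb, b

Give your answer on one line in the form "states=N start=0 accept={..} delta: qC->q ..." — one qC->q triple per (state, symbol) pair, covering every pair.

states=2 start=0 accept={1} delta: 0a->1 0b->0 0c->1 1a->1 1b->1 1c->1

Grow the machine one transition at a time. Run the examples from 0; the earliest place one falls off (shortest prefix, ties alphabetical) gets sent to the lowest-numbered state that keeps every Accept/Reject pair distinguishable — a pair clashes when both reach the same state with identical unread suffix — and to a fresh state only if none does.
a: 0a undefined. 0a->0: no, ab/b meet in 0 with "b" left. Open state 1: 0a->1.
b: 0b undefined. 0b->0: ok.
c: 0c undefined. 0c->0: no, c/bb meet in 0. 0c->1: ok.
aa: 1a undefined. 1a->0: no, ca/bb meet in 0. 1a->1: ok.
ab: 1b undefined. 1b->0: no, abab/bb meet in 0. 1b->1: ok.
ac: 1c undefined. 1c->0: no, cc/bb meet in 0. 1c->1: ok.
All examples now run through 2 states with every (state, symbol) defined. Accept strings end in {1}, Reject strings end in {0}; accept={1}.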